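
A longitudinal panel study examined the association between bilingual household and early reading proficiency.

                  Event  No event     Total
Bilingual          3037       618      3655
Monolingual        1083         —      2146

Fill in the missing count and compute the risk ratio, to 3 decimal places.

The missing cell is in the unexposed row: 2146 − 1083 = 1063.
So a = 3037, b = 618, c = 1083, d = 1063.
RR = [a/(a+b)] / [c/(c+d)] = (3037/3655) / (1083/2146) = 0.83092/0.50466 = 1.64649

1.646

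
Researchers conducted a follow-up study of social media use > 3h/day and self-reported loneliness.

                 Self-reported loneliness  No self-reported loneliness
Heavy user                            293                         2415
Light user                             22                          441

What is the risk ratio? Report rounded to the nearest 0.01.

2.28

Cells: a = 293, b = 2415, c = 22, d = 441.
Risk in exposed = 293/2708 = 0.10820; risk in unexposed = 22/463 = 0.04752.
RR = 0.10820 / 0.04752 = 2.27707
The risk among the exposed is 2.28 times that among the unexposed.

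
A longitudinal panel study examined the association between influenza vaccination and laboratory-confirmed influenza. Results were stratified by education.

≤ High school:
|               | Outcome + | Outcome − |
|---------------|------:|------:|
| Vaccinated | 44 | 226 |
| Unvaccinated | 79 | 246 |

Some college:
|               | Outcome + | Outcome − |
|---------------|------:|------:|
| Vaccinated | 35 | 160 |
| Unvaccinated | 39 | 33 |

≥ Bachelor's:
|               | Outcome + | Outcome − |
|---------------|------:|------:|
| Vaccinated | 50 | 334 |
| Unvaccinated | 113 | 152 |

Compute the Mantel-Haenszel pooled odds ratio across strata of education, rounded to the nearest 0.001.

0.307

OR_MH = Σ(aᵢdᵢ/nᵢ) / Σ(bᵢcᵢ/nᵢ), where nᵢ is the stratum total.
Stratum 1 (≤ High school): n = 595; a·d/n = 44·246/595 = 18.1916; b·c/n = 226·79/595 = 30.0067
Stratum 2 (Some college): n = 267; a·d/n = 35·33/267 = 4.3258; b·c/n = 160·39/267 = 23.3708
Stratum 3 (≥ Bachelor's): n = 649; a·d/n = 50·152/649 = 11.7103; b·c/n = 334·113/649 = 58.1541
OR_MH = (18.1916 + 4.3258 + 11.7103) / (30.0067 + 23.3708 + 58.1541) = 34.2278 / 111.5316 = 0.30689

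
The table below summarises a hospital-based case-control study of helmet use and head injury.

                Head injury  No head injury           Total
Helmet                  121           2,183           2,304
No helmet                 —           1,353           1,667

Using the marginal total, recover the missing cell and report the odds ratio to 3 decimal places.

0.239

The missing cell is in the unexposed row: 1667 − 1353 = 314.
So a = 121, b = 2183, c = 314, d = 1353.
OR = (a·d)/(b·c) = (121 × 1353) / (2183 × 314) = 163713 / 685462 = 0.23884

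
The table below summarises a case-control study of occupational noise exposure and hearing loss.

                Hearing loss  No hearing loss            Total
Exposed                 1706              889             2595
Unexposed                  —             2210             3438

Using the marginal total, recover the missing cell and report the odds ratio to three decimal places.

3.454

The missing cell is in the unexposed row: 3438 − 2210 = 1228.
So a = 1706, b = 889, c = 1228, d = 2210.
OR = (a·d)/(b·c) = (1706 × 2210) / (889 × 1228) = 3770260 / 1091692 = 3.45359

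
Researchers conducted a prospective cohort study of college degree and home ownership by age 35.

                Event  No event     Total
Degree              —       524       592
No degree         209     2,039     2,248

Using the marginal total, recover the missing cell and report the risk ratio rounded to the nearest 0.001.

1.235

The missing cell is in the exposed row: 592 − 524 = 68.
So a = 68, b = 524, c = 209, d = 2039.
RR = [a/(a+b)] / [c/(c+d)] = (68/592) / (209/2248) = 0.11486/0.09297 = 1.23548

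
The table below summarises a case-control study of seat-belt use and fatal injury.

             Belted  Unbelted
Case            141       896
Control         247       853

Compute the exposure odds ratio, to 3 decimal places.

Reading the table with exposure as columns: a = 141 (Belted, case), b = 247 (Belted, non-case), c = 896 (Unbelted, case), d = 853.
OR = (a·d)/(b·c) = (141 × 853) / (247 × 896) = 120273 / 221312 = 0.54345
Exposure is associated with lower odds of fatal injury (OR = 0.54 < 1).

0.543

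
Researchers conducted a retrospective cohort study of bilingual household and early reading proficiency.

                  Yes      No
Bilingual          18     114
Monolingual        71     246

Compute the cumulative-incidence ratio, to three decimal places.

0.609

Cells: a = 18, b = 114, c = 71, d = 246.
Risk in exposed = 18/132 = 0.13636; risk in unexposed = 71/317 = 0.22397.
RR = 0.13636 / 0.22397 = 0.60883
The risk is 39% lower among the exposed than among the unexposed.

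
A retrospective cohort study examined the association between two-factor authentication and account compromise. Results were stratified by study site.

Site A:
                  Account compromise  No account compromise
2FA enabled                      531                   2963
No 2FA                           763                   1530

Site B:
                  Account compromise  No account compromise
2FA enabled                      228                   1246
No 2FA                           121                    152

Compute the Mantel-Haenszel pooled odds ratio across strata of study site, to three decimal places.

0.336

OR_MH = Σ(aᵢdᵢ/nᵢ) / Σ(bᵢcᵢ/nᵢ), where nᵢ is the stratum total.
Stratum 1 (Site A): n = 5787; a·d/n = 531·1530/5787 = 140.3888; b·c/n = 2963·763/5787 = 390.6634
Stratum 2 (Site B): n = 1747; a·d/n = 228·152/1747 = 19.8374; b·c/n = 1246·121/1747 = 86.2999
OR_MH = (140.3888 + 19.8374) / (390.6634 + 86.2999) = 160.2262 / 476.9633 = 0.33593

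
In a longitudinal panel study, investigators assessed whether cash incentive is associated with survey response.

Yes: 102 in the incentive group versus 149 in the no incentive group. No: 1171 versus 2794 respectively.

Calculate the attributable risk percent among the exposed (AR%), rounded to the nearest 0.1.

36.8

From the description: a = 102, b = 1171, c = 149, d = 2794.
Risk in exposed = 102/1273 = 0.08013; risk in unexposed = 149/2943 = 0.05063.
RR = 0.08013/0.05063 = 1.58262
AR% = (RR − 1)/RR × 100 = (1.58262 − 1)/1.58262 × 100 = 36.8135%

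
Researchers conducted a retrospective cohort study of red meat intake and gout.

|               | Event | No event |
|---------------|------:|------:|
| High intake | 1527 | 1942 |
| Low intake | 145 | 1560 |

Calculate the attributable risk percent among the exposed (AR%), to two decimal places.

80.68

Cells: a = 1527, b = 1942, c = 145, d = 1560.
Risk in exposed = 1527/3469 = 0.44018; risk in unexposed = 145/1705 = 0.08504.
RR = 0.44018/0.08504 = 5.17596
AR% = (RR − 1)/RR × 100 = (5.17596 − 1)/5.17596 × 100 = 80.6799%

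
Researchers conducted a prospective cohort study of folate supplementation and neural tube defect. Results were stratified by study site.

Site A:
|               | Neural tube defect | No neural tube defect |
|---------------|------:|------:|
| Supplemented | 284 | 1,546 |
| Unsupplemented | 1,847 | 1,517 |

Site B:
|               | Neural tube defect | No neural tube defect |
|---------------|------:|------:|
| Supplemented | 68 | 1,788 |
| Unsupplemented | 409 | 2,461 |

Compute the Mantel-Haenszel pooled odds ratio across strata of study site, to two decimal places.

0.17

OR_MH = Σ(aᵢdᵢ/nᵢ) / Σ(bᵢcᵢ/nᵢ), where nᵢ is the stratum total.
Stratum 1 (Site A): n = 5194; a·d/n = 284·1517/5194 = 82.9472; b·c/n = 1546·1847/5194 = 549.7616
Stratum 2 (Site B): n = 4726; a·d/n = 68·2461/4726 = 35.4101; b·c/n = 1788·409/4726 = 154.7380
OR_MH = (82.9472 + 35.4101) / (549.7616 + 154.7380) = 118.3573 / 704.4997 = 0.16800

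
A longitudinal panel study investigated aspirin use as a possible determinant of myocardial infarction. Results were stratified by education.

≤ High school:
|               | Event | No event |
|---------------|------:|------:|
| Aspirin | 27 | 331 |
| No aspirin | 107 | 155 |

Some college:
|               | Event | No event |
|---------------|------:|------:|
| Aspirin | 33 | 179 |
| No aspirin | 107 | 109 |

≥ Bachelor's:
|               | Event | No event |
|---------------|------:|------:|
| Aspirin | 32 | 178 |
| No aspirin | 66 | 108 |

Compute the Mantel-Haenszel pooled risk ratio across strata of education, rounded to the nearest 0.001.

RR_MH = Σ(aᵢ·n₀ᵢ/nᵢ) / Σ(cᵢ·n₁ᵢ/nᵢ), with n₁ᵢ = aᵢ+bᵢ (exposed), n₀ᵢ = cᵢ+dᵢ (unexposed), nᵢ = n₁ᵢ+n₀ᵢ.
Stratum 1 (≤ High school): n₁ = 358, n₀ = 262, n = 620; a·n₀/n = 27·262/620 = 11.4097; c·n₁/n = 107·358/620 = 61.7839
Stratum 2 (Some college): n₁ = 212, n₀ = 216, n = 428; a·n₀/n = 33·216/428 = 16.6542; c·n₁/n = 107·212/428 = 53.0000
Stratum 3 (≥ Bachelor's): n₁ = 210, n₀ = 174, n = 384; a·n₀/n = 32·174/384 = 14.5000; c·n₁/n = 66·210/384 = 36.0938
RR_MH = (11.4097 + 16.6542 + 14.5000) / (61.7839 + 53.0000 + 36.0938) = 42.5639 / 150.8776 = 0.28211

0.282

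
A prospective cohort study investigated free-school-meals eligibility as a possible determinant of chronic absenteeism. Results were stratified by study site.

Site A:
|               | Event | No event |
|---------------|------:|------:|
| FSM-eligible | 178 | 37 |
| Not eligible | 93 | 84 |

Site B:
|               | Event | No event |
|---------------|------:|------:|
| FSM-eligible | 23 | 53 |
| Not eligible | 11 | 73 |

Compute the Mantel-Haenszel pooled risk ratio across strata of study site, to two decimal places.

1.64

RR_MH = Σ(aᵢ·n₀ᵢ/nᵢ) / Σ(cᵢ·n₁ᵢ/nᵢ), with n₁ᵢ = aᵢ+bᵢ (exposed), n₀ᵢ = cᵢ+dᵢ (unexposed), nᵢ = n₁ᵢ+n₀ᵢ.
Stratum 1 (Site A): n₁ = 215, n₀ = 177, n = 392; a·n₀/n = 178·177/392 = 80.3724; c·n₁/n = 93·215/392 = 51.0077
Stratum 2 (Site B): n₁ = 76, n₀ = 84, n = 160; a·n₀/n = 23·84/160 = 12.0750; c·n₁/n = 11·76/160 = 5.2250
RR_MH = (80.3724 + 12.0750) / (51.0077 + 5.2250) = 92.4474 / 56.2327 = 1.64402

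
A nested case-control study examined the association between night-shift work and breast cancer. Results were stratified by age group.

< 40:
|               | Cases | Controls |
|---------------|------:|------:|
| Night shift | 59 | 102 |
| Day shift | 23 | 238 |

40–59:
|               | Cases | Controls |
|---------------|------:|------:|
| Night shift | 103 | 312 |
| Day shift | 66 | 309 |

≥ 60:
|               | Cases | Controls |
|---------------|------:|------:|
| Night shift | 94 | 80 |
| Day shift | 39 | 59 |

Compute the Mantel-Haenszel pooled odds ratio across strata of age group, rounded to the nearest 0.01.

2.18

OR_MH = Σ(aᵢdᵢ/nᵢ) / Σ(bᵢcᵢ/nᵢ), where nᵢ is the stratum total.
Stratum 1 (< 40): n = 422; a·d/n = 59·238/422 = 33.2749; b·c/n = 102·23/422 = 5.5592
Stratum 2 (40–59): n = 790; a·d/n = 103·309/790 = 40.2873; b·c/n = 312·66/790 = 26.0658
Stratum 3 (≥ 60): n = 272; a·d/n = 94·59/272 = 20.3897; b·c/n = 80·39/272 = 11.4706
OR_MH = (33.2749 + 40.2873 + 20.3897) / (5.5592 + 26.0658 + 11.4706) = 93.9519 / 43.0957 = 2.18008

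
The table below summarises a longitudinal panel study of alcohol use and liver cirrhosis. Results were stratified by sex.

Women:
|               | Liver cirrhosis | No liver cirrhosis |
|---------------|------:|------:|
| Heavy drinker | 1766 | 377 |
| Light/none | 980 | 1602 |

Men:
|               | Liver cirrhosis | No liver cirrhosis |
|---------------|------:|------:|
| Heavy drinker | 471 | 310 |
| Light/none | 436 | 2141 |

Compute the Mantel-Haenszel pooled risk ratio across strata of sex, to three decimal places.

RR_MH = Σ(aᵢ·n₀ᵢ/nᵢ) / Σ(cᵢ·n₁ᵢ/nᵢ), with n₁ᵢ = aᵢ+bᵢ (exposed), n₀ᵢ = cᵢ+dᵢ (unexposed), nᵢ = n₁ᵢ+n₀ᵢ.
Stratum 1 (Women): n₁ = 2143, n₀ = 2582, n = 4725; a·n₀/n = 1766·2582/4725 = 965.0396; c·n₁/n = 980·2143/4725 = 444.4741
Stratum 2 (Men): n₁ = 781, n₀ = 2577, n = 3358; a·n₀/n = 471·2577/3358 = 361.4553; c·n₁/n = 436·781/3358 = 101.4044
RR_MH = (965.0396 + 361.4553) / (444.4741 + 101.4044) = 1326.4949 / 545.8785 = 2.43002

2.430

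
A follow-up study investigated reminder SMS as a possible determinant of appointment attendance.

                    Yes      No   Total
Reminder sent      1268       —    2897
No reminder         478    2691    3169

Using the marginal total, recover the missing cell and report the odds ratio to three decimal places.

4.382

The missing cell is in the exposed row: 2897 − 1268 = 1629.
So a = 1268, b = 1629, c = 478, d = 2691.
OR = (a·d)/(b·c) = (1268 × 2691) / (1629 × 478) = 3412188 / 778662 = 4.38212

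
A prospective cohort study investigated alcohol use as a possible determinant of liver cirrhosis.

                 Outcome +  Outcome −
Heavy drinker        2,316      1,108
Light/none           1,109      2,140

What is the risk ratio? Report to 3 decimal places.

1.982

Cells: a = 2316, b = 1108, c = 1109, d = 2140.
Risk in exposed = 2316/3424 = 0.67640; risk in unexposed = 1109/3249 = 0.34134.
RR = 0.67640 / 0.34134 = 1.98163
The risk among the exposed is 1.98 times that among the unexposed.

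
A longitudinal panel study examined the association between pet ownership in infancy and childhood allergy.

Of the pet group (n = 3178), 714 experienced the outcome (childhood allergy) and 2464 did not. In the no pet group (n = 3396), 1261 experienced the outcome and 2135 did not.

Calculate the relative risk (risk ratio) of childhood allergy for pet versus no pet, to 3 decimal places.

From the description: a = 714, b = 2464, c = 1261, d = 2135.
Risk in exposed = 714/3178 = 0.22467; risk in unexposed = 1261/3396 = 0.37132.
RR = 0.22467 / 0.37132 = 0.60506
The risk is 39% lower among the exposed than among the unexposed.

0.605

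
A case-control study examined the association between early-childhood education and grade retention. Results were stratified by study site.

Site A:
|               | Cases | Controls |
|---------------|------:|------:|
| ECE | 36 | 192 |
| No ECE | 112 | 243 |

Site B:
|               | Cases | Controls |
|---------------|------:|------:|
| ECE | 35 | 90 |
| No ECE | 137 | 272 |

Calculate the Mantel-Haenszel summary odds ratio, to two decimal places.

0.55

OR_MH = Σ(aᵢdᵢ/nᵢ) / Σ(bᵢcᵢ/nᵢ), where nᵢ is the stratum total.
Stratum 1 (Site A): n = 583; a·d/n = 36·243/583 = 15.0051; b·c/n = 192·112/583 = 36.8851
Stratum 2 (Site B): n = 534; a·d/n = 35·272/534 = 17.8277; b·c/n = 90·137/534 = 23.0899
OR_MH = (15.0051 + 17.8277) / (36.8851 + 23.0899) = 32.8329 / 59.9750 = 0.54744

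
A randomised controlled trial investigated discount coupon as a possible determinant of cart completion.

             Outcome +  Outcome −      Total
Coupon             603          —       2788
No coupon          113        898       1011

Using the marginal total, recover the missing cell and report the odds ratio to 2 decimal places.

2.19

The missing cell is in the exposed row: 2788 − 603 = 2185.
So a = 603, b = 2185, c = 113, d = 898.
OR = (a·d)/(b·c) = (603 × 898) / (2185 × 113) = 541494 / 246905 = 2.19313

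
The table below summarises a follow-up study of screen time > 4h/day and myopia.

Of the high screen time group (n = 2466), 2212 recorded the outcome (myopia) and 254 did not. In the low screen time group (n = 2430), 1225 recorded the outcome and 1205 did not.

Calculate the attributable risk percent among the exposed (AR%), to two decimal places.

From the description: a = 2212, b = 254, c = 1225, d = 1205.
Risk in exposed = 2212/2466 = 0.89700; risk in unexposed = 1225/2430 = 0.50412.
RR = 0.89700/0.50412 = 1.77935
AR% = (RR − 1)/RR × 100 = (1.77935 − 1)/1.77935 × 100 = 43.7998%

43.80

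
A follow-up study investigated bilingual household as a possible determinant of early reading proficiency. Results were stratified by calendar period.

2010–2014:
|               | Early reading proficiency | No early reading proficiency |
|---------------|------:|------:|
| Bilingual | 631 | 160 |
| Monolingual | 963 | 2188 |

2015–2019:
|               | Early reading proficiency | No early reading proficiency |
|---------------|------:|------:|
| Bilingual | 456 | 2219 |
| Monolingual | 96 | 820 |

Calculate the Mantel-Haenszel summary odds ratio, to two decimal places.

4.62

OR_MH = Σ(aᵢdᵢ/nᵢ) / Σ(bᵢcᵢ/nᵢ), where nᵢ is the stratum total.
Stratum 1 (2010–2014): n = 3942; a·d/n = 631·2188/3942 = 350.2354; b·c/n = 160·963/3942 = 39.0868
Stratum 2 (2015–2019): n = 3591; a·d/n = 456·820/3591 = 104.1270; b·c/n = 2219·96/3591 = 59.3216
OR_MH = (350.2354 + 104.1270) / (39.0868 + 59.3216) = 454.3624 / 98.4084 = 4.61711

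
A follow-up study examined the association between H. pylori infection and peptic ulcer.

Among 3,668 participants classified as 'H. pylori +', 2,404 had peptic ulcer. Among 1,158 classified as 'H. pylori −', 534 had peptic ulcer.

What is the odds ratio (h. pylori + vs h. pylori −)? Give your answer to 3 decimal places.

2.222

From the description: a = 2404, b = 1264, c = 534, d = 624.
OR = (a·d)/(b·c) = (2404 × 624) / (1264 × 534) = 1500096 / 674976 = 2.22244
The odds of peptic ulcer are about 2.22 times as high in the h. pylori + group.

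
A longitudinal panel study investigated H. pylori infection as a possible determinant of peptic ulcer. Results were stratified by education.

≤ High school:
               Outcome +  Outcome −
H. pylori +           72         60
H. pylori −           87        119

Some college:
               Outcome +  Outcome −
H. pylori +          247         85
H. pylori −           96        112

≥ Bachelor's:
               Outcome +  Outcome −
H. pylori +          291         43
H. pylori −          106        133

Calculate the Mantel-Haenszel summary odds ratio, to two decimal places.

OR_MH = Σ(aᵢdᵢ/nᵢ) / Σ(bᵢcᵢ/nᵢ), where nᵢ is the stratum total.
Stratum 1 (≤ High school): n = 338; a·d/n = 72·119/338 = 25.3491; b·c/n = 60·87/338 = 15.4438
Stratum 2 (Some college): n = 540; a·d/n = 247·112/540 = 51.2296; b·c/n = 85·96/540 = 15.1111
Stratum 3 (≥ Bachelor's): n = 573; a·d/n = 291·133/573 = 67.5445; b·c/n = 43·106/573 = 7.9546
OR_MH = (25.3491 + 51.2296 + 67.5445) / (15.4438 + 15.1111 + 7.9546) = 144.1232 / 38.5095 = 3.74254

3.74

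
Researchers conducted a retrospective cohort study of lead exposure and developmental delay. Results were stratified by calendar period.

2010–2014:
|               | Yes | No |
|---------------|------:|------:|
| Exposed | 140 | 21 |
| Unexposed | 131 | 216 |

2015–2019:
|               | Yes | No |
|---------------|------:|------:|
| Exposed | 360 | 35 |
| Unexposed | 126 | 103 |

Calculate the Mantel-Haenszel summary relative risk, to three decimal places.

RR_MH = Σ(aᵢ·n₀ᵢ/nᵢ) / Σ(cᵢ·n₁ᵢ/nᵢ), with n₁ᵢ = aᵢ+bᵢ (exposed), n₀ᵢ = cᵢ+dᵢ (unexposed), nᵢ = n₁ᵢ+n₀ᵢ.
Stratum 1 (2010–2014): n₁ = 161, n₀ = 347, n = 508; a·n₀/n = 140·347/508 = 95.6299; c·n₁/n = 131·161/508 = 41.5177
Stratum 2 (2015–2019): n₁ = 395, n₀ = 229, n = 624; a·n₀/n = 360·229/624 = 132.1154; c·n₁/n = 126·395/624 = 79.7596
RR_MH = (95.6299 + 132.1154) / (41.5177 + 79.7596) = 227.7453 / 121.2773 = 1.87789

1.878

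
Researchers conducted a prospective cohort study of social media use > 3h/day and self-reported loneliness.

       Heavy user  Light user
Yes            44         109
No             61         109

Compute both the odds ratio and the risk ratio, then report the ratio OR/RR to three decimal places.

0.861

Reading the table with exposure as columns: a = 44 (Heavy user, case), b = 61 (Heavy user, non-case), c = 109 (Light user, case), d = 109.
OR = (44·109)/(61·109) = 4796/6649 = 0.72131
Risk in exposed = 44/105 = 0.41905; risk in unexposed = 109/218 = 0.50000; RR = 0.83810
OR/RR = 0.72131 / 0.83810 = 0.86066
The outcome is not rare, so the OR lies further from 1 than the RR.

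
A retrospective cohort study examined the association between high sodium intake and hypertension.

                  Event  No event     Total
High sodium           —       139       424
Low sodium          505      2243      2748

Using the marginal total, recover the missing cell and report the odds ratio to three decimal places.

The missing cell is in the exposed row: 424 − 139 = 285.
So a = 285, b = 139, c = 505, d = 2243.
OR = (a·d)/(b·c) = (285 × 2243) / (139 × 505) = 639255 / 70195 = 9.10685

9.107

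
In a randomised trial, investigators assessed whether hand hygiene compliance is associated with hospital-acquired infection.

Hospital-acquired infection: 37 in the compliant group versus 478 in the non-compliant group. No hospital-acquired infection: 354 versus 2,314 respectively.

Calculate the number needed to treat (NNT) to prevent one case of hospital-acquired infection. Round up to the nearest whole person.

14

Risk in treated group = 37/391 = 0.09463; risk in control = 478/2792 = 0.17120.
Absolute risk reduction = 0.17120 − 0.09463 = 0.07657
NNT = 1 / ARR = 1 / 0.07657 = 13.059 → round up → 14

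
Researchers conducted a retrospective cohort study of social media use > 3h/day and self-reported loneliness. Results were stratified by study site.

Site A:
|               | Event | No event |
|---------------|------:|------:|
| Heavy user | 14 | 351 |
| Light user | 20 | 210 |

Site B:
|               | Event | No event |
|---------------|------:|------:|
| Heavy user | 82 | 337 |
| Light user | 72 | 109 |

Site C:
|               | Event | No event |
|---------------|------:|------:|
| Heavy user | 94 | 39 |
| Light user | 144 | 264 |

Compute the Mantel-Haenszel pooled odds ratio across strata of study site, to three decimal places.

1.049

OR_MH = Σ(aᵢdᵢ/nᵢ) / Σ(bᵢcᵢ/nᵢ), where nᵢ is the stratum total.
Stratum 1 (Site A): n = 595; a·d/n = 14·210/595 = 4.9412; b·c/n = 351·20/595 = 11.7983
Stratum 2 (Site B): n = 600; a·d/n = 82·109/600 = 14.8967; b·c/n = 337·72/600 = 40.4400
Stratum 3 (Site C): n = 541; a·d/n = 94·264/541 = 45.8706; b·c/n = 39·144/541 = 10.3808
OR_MH = (4.9412 + 14.8967 + 45.8706) / (11.7983 + 40.4400 + 10.3808) = 65.7085 / 62.6191 = 1.04934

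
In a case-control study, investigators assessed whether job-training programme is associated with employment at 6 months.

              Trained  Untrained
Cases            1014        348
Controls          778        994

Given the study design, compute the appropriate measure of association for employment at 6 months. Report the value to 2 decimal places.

Reading the table with exposure as columns: a = 1014 (Trained, case), b = 778 (Trained, non-case), c = 348 (Untrained, case), d = 994.
This is a case-control study: participants were sampled on outcome status, so risks in the source population cannot be estimated directly — relative risk is not valid here. The odds ratio is the appropriate measure.
OR = (a·d)/(b·c) = (1014 × 994) / (778 × 348) = 1007916 / 270744 = 3.72276

3.72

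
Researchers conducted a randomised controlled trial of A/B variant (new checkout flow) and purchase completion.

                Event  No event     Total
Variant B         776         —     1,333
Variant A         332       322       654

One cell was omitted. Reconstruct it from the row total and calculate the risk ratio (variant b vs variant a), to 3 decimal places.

The missing cell is in the exposed row: 1333 − 776 = 557.
So a = 776, b = 557, c = 332, d = 322.
RR = [a/(a+b)] / [c/(c+d)] = (776/1333) / (332/654) = 0.58215/0.50765 = 1.14676

1.147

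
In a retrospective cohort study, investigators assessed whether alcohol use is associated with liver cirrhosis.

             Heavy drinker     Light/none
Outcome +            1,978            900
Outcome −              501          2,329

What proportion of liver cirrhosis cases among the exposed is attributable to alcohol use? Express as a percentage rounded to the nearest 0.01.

Reading the table with exposure as columns: a = 1978 (Heavy drinker, case), b = 501 (Heavy drinker, non-case), c = 900 (Light/none, case), d = 2329.
Risk in exposed = 1978/2479 = 0.79790; risk in unexposed = 900/3229 = 0.27872.
RR = 0.79790/0.27872 = 2.86270
AR% = (RR − 1)/RR × 100 = (2.86270 − 1)/2.86270 × 100 = 65.0679%

65.07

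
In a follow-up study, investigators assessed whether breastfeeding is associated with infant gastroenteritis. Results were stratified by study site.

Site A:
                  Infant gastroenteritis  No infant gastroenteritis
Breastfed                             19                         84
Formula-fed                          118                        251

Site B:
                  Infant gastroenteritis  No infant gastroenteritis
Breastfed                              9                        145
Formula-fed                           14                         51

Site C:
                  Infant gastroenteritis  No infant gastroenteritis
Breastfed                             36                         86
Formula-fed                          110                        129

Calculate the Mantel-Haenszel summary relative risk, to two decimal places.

RR_MH = Σ(aᵢ·n₀ᵢ/nᵢ) / Σ(cᵢ·n₁ᵢ/nᵢ), with n₁ᵢ = aᵢ+bᵢ (exposed), n₀ᵢ = cᵢ+dᵢ (unexposed), nᵢ = n₁ᵢ+n₀ᵢ.
Stratum 1 (Site A): n₁ = 103, n₀ = 369, n = 472; a·n₀/n = 19·369/472 = 14.8538; c·n₁/n = 118·103/472 = 25.7500
Stratum 2 (Site B): n₁ = 154, n₀ = 65, n = 219; a·n₀/n = 9·65/219 = 2.6712; c·n₁/n = 14·154/219 = 9.8447
Stratum 3 (Site C): n₁ = 122, n₀ = 239, n = 361; a·n₀/n = 36·239/361 = 23.8338; c·n₁/n = 110·122/361 = 37.1745
RR_MH = (14.8538 + 2.6712 + 23.8338) / (25.7500 + 9.8447 + 37.1745) = 41.3588 / 72.7693 = 0.56836

0.57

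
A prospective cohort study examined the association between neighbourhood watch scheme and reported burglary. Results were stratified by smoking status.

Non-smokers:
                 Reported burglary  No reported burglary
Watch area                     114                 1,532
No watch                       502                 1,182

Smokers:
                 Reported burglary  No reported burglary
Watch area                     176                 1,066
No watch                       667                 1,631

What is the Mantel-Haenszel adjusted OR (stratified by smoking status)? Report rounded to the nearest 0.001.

OR_MH = Σ(aᵢdᵢ/nᵢ) / Σ(bᵢcᵢ/nᵢ), where nᵢ is the stratum total.
Stratum 1 (Non-smokers): n = 3330; a·d/n = 114·1182/3330 = 40.4649; b·c/n = 1532·502/3330 = 230.9502
Stratum 2 (Smokers): n = 3540; a·d/n = 176·1631/3540 = 81.0893; b·c/n = 1066·667/3540 = 200.8537
OR_MH = (40.4649 + 81.0893) / (230.9502 + 200.8537) = 121.5541 / 431.8038 = 0.28150

0.282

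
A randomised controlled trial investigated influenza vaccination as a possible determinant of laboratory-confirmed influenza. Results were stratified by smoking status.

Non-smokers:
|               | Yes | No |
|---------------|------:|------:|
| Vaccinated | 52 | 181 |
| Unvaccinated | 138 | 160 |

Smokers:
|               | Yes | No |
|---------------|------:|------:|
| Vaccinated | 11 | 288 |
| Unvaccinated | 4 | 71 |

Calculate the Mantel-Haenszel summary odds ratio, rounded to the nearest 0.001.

0.354

OR_MH = Σ(aᵢdᵢ/nᵢ) / Σ(bᵢcᵢ/nᵢ), where nᵢ is the stratum total.
Stratum 1 (Non-smokers): n = 531; a·d/n = 52·160/531 = 15.6685; b·c/n = 181·138/531 = 47.0395
Stratum 2 (Smokers): n = 374; a·d/n = 11·71/374 = 2.0882; b·c/n = 288·4/374 = 3.0802
OR_MH = (15.6685 + 2.0882) / (47.0395 + 3.0802) = 17.7568 / 50.1198 = 0.35429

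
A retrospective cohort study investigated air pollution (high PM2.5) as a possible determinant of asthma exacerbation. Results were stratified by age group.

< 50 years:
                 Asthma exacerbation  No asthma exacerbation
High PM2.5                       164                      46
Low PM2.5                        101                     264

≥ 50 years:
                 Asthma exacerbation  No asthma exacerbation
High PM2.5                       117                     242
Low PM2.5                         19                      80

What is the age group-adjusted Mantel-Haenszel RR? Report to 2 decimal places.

2.50

RR_MH = Σ(aᵢ·n₀ᵢ/nᵢ) / Σ(cᵢ·n₁ᵢ/nᵢ), with n₁ᵢ = aᵢ+bᵢ (exposed), n₀ᵢ = cᵢ+dᵢ (unexposed), nᵢ = n₁ᵢ+n₀ᵢ.
Stratum 1 (< 50 years): n₁ = 210, n₀ = 365, n = 575; a·n₀/n = 164·365/575 = 104.1043; c·n₁/n = 101·210/575 = 36.8870
Stratum 2 (≥ 50 years): n₁ = 359, n₀ = 99, n = 458; a·n₀/n = 117·99/458 = 25.2904; c·n₁/n = 19·359/458 = 14.8930
RR_MH = (104.1043 + 25.2904) / (36.8870 + 14.8930) = 129.3947 / 51.7800 = 2.49893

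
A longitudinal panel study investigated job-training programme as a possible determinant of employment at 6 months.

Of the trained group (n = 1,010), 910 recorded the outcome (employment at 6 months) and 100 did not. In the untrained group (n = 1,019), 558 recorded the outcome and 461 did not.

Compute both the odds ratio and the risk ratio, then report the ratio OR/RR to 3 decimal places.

From the description: a = 910, b = 100, c = 558, d = 461.
OR = (910·461)/(100·558) = 419510/55800 = 7.51810
Risk in exposed = 910/1010 = 0.90099; risk in unexposed = 558/1019 = 0.54760; RR = 1.64536
OR/RR = 7.51810 / 1.64536 = 4.56928
The outcome is not rare, so the OR lies further from 1 than the RR.

4.569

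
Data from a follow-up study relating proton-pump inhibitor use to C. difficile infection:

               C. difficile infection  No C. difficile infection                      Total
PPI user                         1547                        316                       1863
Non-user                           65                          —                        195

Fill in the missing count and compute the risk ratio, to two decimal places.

2.49

The missing cell is in the unexposed row: 195 − 65 = 130.
So a = 1547, b = 316, c = 65, d = 130.
RR = [a/(a+b)] / [c/(c+d)] = (1547/1863) / (65/195) = 0.83038/0.33333 = 2.49114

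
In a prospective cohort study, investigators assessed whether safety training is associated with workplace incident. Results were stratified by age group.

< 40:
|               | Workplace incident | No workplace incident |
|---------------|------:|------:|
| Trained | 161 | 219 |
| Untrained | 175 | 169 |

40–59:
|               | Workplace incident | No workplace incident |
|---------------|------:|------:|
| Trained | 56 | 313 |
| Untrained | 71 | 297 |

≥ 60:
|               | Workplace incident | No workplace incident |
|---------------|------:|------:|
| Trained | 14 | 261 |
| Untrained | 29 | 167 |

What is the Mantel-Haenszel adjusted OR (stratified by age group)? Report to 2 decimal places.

0.66

OR_MH = Σ(aᵢdᵢ/nᵢ) / Σ(bᵢcᵢ/nᵢ), where nᵢ is the stratum total.
Stratum 1 (< 40): n = 724; a·d/n = 161·169/724 = 37.5815; b·c/n = 219·175/724 = 52.9351
Stratum 2 (40–59): n = 737; a·d/n = 56·297/737 = 22.5672; b·c/n = 313·71/737 = 30.1533
Stratum 3 (≥ 60): n = 471; a·d/n = 14·167/471 = 4.9639; b·c/n = 261·29/471 = 16.0701
OR_MH = (37.5815 + 22.5672 + 4.9639) / (52.9351 + 30.1533 + 16.0701) = 65.1126 / 99.1585 = 0.65665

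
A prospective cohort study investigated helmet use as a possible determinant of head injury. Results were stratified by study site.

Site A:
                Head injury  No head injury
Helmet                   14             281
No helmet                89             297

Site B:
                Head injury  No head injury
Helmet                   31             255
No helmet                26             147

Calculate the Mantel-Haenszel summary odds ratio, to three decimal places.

0.313

OR_MH = Σ(aᵢdᵢ/nᵢ) / Σ(bᵢcᵢ/nᵢ), where nᵢ is the stratum total.
Stratum 1 (Site A): n = 681; a·d/n = 14·297/681 = 6.1057; b·c/n = 281·89/681 = 36.7239
Stratum 2 (Site B): n = 459; a·d/n = 31·147/459 = 9.9281; b·c/n = 255·26/459 = 14.4444
OR_MH = (6.1057 + 9.9281) / (36.7239 + 14.4444) = 16.0338 / 51.1684 = 0.31335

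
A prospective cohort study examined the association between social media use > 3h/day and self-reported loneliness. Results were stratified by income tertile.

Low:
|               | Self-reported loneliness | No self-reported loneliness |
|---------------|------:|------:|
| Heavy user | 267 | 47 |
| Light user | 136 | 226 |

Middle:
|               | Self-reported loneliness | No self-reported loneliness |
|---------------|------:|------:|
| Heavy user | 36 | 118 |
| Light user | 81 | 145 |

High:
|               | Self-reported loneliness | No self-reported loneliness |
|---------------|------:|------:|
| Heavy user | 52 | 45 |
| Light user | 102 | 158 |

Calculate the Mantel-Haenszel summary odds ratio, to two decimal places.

OR_MH = Σ(aᵢdᵢ/nᵢ) / Σ(bᵢcᵢ/nᵢ), where nᵢ is the stratum total.
Stratum 1 (Low): n = 676; a·d/n = 267·226/676 = 89.2633; b·c/n = 47·136/676 = 9.4556
Stratum 2 (Middle): n = 380; a·d/n = 36·145/380 = 13.7368; b·c/n = 118·81/380 = 25.1526
Stratum 3 (High): n = 357; a·d/n = 52·158/357 = 23.0140; b·c/n = 45·102/357 = 12.8571
OR_MH = (89.2633 + 13.7368 + 23.0140) / (9.4556 + 25.1526 + 12.8571) = 126.0142 / 47.4654 = 2.65486

2.65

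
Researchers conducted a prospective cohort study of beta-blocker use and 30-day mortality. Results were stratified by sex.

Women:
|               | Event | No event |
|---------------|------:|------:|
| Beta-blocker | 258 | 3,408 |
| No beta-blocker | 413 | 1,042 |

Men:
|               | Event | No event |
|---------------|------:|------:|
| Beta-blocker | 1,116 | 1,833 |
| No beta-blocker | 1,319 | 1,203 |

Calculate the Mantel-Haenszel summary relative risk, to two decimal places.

RR_MH = Σ(aᵢ·n₀ᵢ/nᵢ) / Σ(cᵢ·n₁ᵢ/nᵢ), with n₁ᵢ = aᵢ+bᵢ (exposed), n₀ᵢ = cᵢ+dᵢ (unexposed), nᵢ = n₁ᵢ+n₀ᵢ.
Stratum 1 (Women): n₁ = 3666, n₀ = 1455, n = 5121; a·n₀/n = 258·1455/5121 = 73.3040; c·n₁/n = 413·3666/5121 = 295.6567
Stratum 2 (Men): n₁ = 2949, n₀ = 2522, n = 5471; a·n₀/n = 1116·2522/5471 = 514.4493; c·n₁/n = 1319·2949/5471 = 710.9726
RR_MH = (73.3040 + 514.4493) / (295.6567 + 710.9726) = 587.7533 / 1006.6293 = 0.58388

0.58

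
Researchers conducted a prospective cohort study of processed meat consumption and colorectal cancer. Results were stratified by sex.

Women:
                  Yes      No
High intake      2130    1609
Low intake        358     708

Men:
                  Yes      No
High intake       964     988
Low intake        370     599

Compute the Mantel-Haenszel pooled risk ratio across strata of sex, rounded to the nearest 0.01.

1.51

RR_MH = Σ(aᵢ·n₀ᵢ/nᵢ) / Σ(cᵢ·n₁ᵢ/nᵢ), with n₁ᵢ = aᵢ+bᵢ (exposed), n₀ᵢ = cᵢ+dᵢ (unexposed), nᵢ = n₁ᵢ+n₀ᵢ.
Stratum 1 (Women): n₁ = 3739, n₀ = 1066, n = 4805; a·n₀/n = 2130·1066/4805 = 472.5453; c·n₁/n = 358·3739/4805 = 278.5769
Stratum 2 (Men): n₁ = 1952, n₀ = 969, n = 2921; a·n₀/n = 964·969/2921 = 319.7932; c·n₁/n = 370·1952/2921 = 247.2578
RR_MH = (472.5453 + 319.7932) / (278.5769 + 247.2578) = 792.3385 / 525.8347 = 1.50682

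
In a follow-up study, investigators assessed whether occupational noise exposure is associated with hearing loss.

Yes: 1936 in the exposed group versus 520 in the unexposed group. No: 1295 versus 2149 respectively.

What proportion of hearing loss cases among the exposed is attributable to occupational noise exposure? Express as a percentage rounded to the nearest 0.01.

67.48

From the description: a = 1936, b = 1295, c = 520, d = 2149.
Risk in exposed = 1936/3231 = 0.59920; risk in unexposed = 520/2669 = 0.19483.
RR = 0.59920/0.19483 = 3.07549
AR% = (RR − 1)/RR × 100 = (3.07549 − 1)/3.07549 × 100 = 67.4848%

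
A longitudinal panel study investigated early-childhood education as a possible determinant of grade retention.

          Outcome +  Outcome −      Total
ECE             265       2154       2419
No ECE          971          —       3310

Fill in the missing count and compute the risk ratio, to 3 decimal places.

0.373

The missing cell is in the unexposed row: 3310 − 971 = 2339.
So a = 265, b = 2154, c = 971, d = 2339.
RR = [a/(a+b)] / [c/(c+d)] = (265/2419) / (971/3310) = 0.10955/0.29335 = 0.37344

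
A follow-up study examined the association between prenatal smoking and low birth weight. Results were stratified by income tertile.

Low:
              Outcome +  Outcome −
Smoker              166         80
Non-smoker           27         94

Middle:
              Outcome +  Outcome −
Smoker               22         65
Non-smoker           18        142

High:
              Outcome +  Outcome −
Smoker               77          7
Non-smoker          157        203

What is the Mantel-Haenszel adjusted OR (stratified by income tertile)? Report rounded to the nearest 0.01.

OR_MH = Σ(aᵢdᵢ/nᵢ) / Σ(bᵢcᵢ/nᵢ), where nᵢ is the stratum total.
Stratum 1 (Low): n = 367; a·d/n = 166·94/367 = 42.5177; b·c/n = 80·27/367 = 5.8856
Stratum 2 (Middle): n = 247; a·d/n = 22·142/247 = 12.6478; b·c/n = 65·18/247 = 4.7368
Stratum 3 (High): n = 444; a·d/n = 77·203/444 = 35.2050; b·c/n = 7·157/444 = 2.4752
OR_MH = (42.5177 + 12.6478 + 35.2050) / (5.8856 + 4.7368 + 2.4752) = 90.3704 / 13.0976 = 6.89976

6.90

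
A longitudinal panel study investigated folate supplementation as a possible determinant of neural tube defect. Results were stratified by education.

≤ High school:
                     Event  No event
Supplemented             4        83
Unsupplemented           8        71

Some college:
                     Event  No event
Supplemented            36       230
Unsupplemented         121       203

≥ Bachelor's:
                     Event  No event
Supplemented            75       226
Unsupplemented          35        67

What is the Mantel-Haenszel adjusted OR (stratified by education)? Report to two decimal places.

OR_MH = Σ(aᵢdᵢ/nᵢ) / Σ(bᵢcᵢ/nᵢ), where nᵢ is the stratum total.
Stratum 1 (≤ High school): n = 166; a·d/n = 4·71/166 = 1.7108; b·c/n = 83·8/166 = 4.0000
Stratum 2 (Some college): n = 590; a·d/n = 36·203/590 = 12.3864; b·c/n = 230·121/590 = 47.1695
Stratum 3 (≥ Bachelor's): n = 403; a·d/n = 75·67/403 = 12.4690; b·c/n = 226·35/403 = 19.6278
OR_MH = (1.7108 + 12.3864 + 12.4690) / (4.0000 + 47.1695 + 19.6278) = 26.5663 / 70.7973 = 0.37524

0.38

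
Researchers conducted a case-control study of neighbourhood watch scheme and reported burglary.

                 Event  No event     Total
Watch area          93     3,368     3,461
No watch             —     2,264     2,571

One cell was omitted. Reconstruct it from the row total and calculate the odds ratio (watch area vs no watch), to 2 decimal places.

0.20

The missing cell is in the unexposed row: 2571 − 2264 = 307.
So a = 93, b = 3368, c = 307, d = 2264.
OR = (a·d)/(b·c) = (93 × 2264) / (3368 × 307) = 210552 / 1033976 = 0.20363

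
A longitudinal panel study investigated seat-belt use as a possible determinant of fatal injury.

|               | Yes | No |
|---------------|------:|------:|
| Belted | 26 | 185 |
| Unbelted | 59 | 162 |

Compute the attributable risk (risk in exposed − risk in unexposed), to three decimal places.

-0.144

Cells: a = 26, b = 185, c = 59, d = 162.
Risk in exposed = 26/211 = 0.123223; risk in unexposed = 59/221 = 0.266968.
Risk difference = 0.123223 − 0.266968 = -0.143746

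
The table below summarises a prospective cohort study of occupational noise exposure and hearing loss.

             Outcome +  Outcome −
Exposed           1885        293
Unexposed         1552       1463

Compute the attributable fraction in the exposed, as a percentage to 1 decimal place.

40.5

Cells: a = 1885, b = 293, c = 1552, d = 1463.
Risk in exposed = 1885/2178 = 0.86547; risk in unexposed = 1552/3015 = 0.51476.
RR = 0.86547/0.51476 = 1.68131
AR% = (RR − 1)/RR × 100 = (1.68131 − 1)/1.68131 × 100 = 40.5227%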